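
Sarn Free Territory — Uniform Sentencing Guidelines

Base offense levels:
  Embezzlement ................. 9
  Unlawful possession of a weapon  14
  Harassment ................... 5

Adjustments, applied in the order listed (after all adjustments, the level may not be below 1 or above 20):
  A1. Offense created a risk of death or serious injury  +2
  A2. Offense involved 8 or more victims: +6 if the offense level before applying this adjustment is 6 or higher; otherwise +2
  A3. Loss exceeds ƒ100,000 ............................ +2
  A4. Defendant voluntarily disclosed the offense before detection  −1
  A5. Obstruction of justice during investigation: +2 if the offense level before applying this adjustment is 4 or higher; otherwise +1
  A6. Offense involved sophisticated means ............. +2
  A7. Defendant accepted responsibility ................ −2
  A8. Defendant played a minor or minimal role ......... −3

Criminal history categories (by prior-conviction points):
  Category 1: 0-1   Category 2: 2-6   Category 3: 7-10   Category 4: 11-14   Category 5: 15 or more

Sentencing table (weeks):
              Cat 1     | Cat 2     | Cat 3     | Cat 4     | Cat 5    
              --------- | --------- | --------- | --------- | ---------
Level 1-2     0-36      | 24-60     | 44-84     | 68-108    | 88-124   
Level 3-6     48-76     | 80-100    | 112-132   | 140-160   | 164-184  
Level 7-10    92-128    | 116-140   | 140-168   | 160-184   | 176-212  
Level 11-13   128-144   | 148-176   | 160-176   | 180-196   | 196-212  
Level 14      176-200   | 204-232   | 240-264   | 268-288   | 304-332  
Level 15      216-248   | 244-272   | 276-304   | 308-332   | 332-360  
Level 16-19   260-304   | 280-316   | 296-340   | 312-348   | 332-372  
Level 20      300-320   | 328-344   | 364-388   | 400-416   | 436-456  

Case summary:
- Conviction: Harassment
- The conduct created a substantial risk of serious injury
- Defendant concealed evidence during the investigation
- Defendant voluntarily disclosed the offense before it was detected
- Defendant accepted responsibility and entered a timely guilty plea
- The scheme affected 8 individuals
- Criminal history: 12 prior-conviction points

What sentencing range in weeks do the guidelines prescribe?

Base offense level for harassment: 5.
A1 applies: 5 + 2 = 7.
A2 applies (level before this adjustment is 7 ≥ 6, so +6): 7 + 6 = 13.
A3 does not apply.
A4 applies: 13 − 1 = 12.
A5 applies (level before this adjustment is 12 ≥ 4, so +2): 12 + 2 = 14.
A7 applies: 14 − 2 = 12.
Final offense level: 12.
Criminal history: 12 prior points → Category 4 (11-14).
Level 12 falls in the 11-13 band.
Grid: Level 11-13 × Category 4 = 180-196 weeks.

180-196 weeks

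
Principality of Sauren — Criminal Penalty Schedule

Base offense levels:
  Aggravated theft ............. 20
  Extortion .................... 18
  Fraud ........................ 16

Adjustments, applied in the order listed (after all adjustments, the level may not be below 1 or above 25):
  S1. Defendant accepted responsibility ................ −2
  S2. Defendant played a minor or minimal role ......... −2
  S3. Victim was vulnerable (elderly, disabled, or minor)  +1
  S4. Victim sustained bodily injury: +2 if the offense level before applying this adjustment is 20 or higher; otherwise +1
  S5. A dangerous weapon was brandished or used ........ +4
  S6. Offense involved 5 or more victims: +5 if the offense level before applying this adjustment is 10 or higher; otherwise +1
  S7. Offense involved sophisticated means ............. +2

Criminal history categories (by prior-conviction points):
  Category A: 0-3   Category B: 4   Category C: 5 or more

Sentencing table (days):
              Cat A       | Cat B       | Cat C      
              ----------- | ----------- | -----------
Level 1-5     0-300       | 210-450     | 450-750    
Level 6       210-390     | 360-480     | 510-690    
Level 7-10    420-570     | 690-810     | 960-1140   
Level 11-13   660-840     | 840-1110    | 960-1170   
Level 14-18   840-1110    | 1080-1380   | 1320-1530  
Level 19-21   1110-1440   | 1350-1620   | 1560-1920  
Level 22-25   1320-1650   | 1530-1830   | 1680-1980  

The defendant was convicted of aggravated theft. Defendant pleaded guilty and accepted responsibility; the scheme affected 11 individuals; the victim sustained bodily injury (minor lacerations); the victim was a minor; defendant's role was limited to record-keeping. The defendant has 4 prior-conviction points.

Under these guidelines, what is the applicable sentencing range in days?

Base offense level for aggravated theft: 20.
S1 applies: 20 − 2 = 18.
S2 applies: 18 − 2 = 16.
S3 applies: 16 + 1 = 17.
S4 applies (level before this adjustment is 17 < 20, so +1): 17 + 1 = 18.
S5 does not apply.
S6 applies (level before this adjustment is 18 ≥ 10, so +5): 18 + 5 = 23.
S7 does not apply.
Final offense level: 23.
Criminal history: 4 prior points → Category B (4).
Level 23 falls in the 22-25 band.
Grid: Level 22-25 × Category B = 1530-1830 days.

1530-1830 days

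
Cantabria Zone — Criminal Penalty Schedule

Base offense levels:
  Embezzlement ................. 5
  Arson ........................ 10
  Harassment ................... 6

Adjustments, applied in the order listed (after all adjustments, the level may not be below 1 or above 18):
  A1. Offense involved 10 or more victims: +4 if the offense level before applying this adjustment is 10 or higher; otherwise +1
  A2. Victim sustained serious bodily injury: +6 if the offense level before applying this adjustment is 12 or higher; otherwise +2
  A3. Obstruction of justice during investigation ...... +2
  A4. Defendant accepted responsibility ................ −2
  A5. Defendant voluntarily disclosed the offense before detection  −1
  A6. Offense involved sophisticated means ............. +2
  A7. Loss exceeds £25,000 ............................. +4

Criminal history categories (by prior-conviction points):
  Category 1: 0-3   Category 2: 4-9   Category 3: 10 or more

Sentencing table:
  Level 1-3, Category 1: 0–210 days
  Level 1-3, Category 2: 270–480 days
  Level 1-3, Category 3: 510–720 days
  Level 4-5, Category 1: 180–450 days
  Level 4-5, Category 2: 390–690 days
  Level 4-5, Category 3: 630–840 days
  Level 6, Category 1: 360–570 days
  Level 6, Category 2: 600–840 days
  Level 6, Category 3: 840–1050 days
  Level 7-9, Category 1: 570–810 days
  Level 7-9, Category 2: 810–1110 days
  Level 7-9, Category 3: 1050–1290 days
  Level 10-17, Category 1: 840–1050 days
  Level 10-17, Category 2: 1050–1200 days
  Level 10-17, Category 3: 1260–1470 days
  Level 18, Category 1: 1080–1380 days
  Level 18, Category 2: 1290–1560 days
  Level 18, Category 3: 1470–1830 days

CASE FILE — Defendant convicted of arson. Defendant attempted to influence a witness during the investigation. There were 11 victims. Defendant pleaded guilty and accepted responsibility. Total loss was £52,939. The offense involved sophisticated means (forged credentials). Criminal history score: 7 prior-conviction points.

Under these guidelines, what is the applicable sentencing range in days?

Base offense level for arson: 10.
A1 applies (level before this adjustment is 10 ≥ 10, so +4): 10 + 4 = 14.
A2 does not apply.
A3 applies: 14 + 2 = 16.
A4 applies: 16 − 2 = 14.
A6 applies: 14 + 2 = 16.
A7 applies: 16 + 4 = 20.
Level 20 exceeds the maximum of 18; capped at 18.
Final offense level: 18.
Criminal history: 7 prior points → Category 2 (4-9).
Level 18 falls in the 18 band.
Grid: Level 18 × Category 2 = 1290-1560 days.

1290-1560 days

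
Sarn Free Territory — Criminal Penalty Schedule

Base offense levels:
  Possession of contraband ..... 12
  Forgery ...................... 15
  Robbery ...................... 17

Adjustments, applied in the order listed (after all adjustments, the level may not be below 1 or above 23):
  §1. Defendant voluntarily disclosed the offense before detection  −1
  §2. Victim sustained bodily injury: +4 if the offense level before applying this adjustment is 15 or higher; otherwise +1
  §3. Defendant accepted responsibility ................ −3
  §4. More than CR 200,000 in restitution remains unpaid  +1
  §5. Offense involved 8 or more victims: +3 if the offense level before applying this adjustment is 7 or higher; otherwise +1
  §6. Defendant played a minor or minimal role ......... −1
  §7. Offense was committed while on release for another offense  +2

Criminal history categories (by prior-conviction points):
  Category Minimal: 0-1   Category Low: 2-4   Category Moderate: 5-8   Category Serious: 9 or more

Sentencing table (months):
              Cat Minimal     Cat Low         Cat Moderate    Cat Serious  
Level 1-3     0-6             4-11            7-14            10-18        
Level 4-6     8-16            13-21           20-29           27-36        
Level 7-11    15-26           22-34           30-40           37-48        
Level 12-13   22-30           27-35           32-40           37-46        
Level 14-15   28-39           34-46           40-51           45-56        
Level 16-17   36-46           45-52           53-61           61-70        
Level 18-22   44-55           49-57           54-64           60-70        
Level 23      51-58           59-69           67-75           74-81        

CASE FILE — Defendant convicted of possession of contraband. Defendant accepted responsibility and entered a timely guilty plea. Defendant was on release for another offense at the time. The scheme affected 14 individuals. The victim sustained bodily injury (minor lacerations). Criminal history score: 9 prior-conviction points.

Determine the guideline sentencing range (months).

Base offense level for possession of contraband: 12.
§2 applies (level before this adjustment is 12 < 15, so +1): 12 + 1 = 13.
§3 applies: 13 − 3 = 10.
§5 applies (level before this adjustment is 10 ≥ 7, so +3): 10 + 3 = 13.
§6 does not apply.
§7 applies: 13 + 2 = 15.
Final offense level: 15.
Criminal history: 9 prior points → Category Serious (9+).
Level 15 falls in the 14-15 band.
Grid: Level 14-15 × Category Serious = 45-56 months.

45-56 months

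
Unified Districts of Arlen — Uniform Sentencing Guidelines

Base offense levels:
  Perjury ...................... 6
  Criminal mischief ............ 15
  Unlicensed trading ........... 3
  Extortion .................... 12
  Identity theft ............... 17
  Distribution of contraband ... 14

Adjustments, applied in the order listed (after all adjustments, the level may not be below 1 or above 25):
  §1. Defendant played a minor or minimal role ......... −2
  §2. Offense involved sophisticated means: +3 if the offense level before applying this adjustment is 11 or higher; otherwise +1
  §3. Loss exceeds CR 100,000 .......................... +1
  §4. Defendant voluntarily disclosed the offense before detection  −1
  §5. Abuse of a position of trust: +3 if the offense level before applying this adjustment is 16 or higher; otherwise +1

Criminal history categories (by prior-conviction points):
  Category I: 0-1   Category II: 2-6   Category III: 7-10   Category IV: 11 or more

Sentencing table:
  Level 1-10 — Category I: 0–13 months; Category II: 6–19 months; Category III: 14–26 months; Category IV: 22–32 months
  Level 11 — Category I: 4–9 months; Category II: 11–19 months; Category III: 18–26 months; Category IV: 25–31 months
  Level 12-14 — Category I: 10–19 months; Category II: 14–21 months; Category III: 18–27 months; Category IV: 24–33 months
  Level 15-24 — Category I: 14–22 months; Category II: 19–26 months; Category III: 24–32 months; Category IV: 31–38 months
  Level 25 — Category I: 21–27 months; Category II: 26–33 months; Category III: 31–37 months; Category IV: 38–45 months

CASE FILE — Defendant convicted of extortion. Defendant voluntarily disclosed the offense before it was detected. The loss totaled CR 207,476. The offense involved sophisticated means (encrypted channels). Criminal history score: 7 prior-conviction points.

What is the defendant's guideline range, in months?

24-32 months

Base offense level for extortion: 12.
§1 does not apply.
§2 applies (level before this adjustment is 12 ≥ 11, so +3): 12 + 3 = 15.
§3 applies: 15 + 1 = 16.
§4 applies: 16 − 1 = 15.
Final offense level: 15.
Criminal history: 7 prior points → Category III (7-10).
Level 15 falls in the 15-24 band.
Grid: Level 15-24 × Category III = 24-32 months.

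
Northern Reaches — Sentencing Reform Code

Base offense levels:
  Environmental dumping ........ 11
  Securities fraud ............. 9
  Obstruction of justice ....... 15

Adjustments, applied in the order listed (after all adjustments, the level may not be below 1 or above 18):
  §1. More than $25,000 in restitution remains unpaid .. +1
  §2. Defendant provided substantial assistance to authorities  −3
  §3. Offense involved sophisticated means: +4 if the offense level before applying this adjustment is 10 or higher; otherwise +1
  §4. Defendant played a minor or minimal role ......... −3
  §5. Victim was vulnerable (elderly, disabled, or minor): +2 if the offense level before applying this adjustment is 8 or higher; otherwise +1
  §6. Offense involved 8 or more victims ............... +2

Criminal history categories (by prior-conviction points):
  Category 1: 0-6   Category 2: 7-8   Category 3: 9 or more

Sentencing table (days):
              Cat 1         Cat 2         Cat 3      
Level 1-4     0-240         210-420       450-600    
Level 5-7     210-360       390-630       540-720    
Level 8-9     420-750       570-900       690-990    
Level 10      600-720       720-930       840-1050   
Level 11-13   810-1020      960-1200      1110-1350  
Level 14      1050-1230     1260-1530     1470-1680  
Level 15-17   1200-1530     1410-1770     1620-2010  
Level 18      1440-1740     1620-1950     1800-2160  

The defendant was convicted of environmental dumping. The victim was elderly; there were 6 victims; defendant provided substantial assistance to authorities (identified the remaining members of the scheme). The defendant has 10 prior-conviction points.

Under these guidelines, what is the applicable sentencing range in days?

Base offense level for environmental dumping: 11.
§2 applies: 11 − 3 = 8.
§3 does not apply.
§5 applies (level before this adjustment is 8 ≥ 8, so +2): 8 + 2 = 10.
§6 does not apply.
Final offense level: 10.
Criminal history: 10 prior points → Category 3 (9+).
Level 10 falls in the 10 band.
Grid: Level 10 × Category 3 = 840-1050 days.

840-1050 days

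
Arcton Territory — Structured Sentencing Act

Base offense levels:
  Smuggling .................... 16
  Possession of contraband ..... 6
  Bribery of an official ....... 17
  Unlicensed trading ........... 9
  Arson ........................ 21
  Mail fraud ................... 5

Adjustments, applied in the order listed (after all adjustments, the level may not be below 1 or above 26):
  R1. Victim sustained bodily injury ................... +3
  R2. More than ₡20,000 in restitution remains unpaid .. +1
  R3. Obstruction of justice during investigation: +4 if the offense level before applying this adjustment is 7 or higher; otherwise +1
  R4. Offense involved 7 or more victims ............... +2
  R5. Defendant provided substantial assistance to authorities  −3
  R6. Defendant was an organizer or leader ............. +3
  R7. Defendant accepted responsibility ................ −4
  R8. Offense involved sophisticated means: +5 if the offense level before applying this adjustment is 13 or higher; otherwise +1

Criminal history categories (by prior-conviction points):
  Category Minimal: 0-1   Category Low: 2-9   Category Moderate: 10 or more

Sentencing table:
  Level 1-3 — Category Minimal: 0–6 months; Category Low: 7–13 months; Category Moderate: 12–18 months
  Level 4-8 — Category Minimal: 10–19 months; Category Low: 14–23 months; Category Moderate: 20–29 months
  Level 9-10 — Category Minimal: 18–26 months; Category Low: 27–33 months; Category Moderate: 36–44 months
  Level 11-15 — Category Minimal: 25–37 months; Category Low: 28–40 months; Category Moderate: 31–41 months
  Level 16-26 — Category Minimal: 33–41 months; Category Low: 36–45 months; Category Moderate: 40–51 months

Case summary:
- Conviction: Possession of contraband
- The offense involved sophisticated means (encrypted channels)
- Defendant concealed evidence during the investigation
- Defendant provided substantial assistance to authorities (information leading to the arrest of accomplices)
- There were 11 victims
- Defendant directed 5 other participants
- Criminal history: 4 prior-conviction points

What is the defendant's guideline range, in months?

27-33 months

Base offense level for possession of contraband: 6.
R2 does not apply.
R3 applies (level before this adjustment is 6 < 7, so +1): 6 + 1 = 7.
R4 applies: 7 + 2 = 9.
R5 applies: 9 − 3 = 6.
R6 applies: 6 + 3 = 9.
R7 does not apply.
R8 applies (level before this adjustment is 9 < 13, so +1): 9 + 1 = 10.
Final offense level: 10.
Criminal history: 4 prior points → Category Low (2-9).
Level 10 falls in the 9-10 band.
Grid: Level 9-10 × Category Low = 27-33 months.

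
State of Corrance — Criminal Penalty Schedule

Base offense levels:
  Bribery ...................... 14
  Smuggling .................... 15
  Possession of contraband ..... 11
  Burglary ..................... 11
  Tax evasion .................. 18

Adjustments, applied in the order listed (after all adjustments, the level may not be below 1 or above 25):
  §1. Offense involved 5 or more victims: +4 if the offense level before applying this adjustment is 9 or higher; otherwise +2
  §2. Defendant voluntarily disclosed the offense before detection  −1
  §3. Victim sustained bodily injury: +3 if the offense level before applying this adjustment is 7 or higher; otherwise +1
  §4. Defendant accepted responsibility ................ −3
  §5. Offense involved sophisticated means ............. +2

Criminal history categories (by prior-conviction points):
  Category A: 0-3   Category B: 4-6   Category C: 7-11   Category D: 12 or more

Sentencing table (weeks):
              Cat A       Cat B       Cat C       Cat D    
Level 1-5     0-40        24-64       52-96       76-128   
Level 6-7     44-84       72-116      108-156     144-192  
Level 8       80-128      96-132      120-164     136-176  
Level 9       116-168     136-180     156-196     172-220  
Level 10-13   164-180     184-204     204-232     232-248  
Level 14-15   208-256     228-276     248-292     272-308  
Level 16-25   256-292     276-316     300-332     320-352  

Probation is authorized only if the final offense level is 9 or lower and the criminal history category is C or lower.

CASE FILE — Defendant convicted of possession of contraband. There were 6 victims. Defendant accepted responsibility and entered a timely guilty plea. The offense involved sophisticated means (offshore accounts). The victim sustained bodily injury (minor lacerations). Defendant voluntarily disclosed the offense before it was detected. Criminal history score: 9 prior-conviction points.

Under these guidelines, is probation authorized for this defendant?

No

Base offense level for possession of contraband: 11.
§1 applies (level before this adjustment is 11 ≥ 9, so +4): 11 + 4 = 15.
§2 applies: 15 − 1 = 14.
§3 applies (level before this adjustment is 14 ≥ 7, so +3): 14 + 3 = 17.
§4 applies: 17 − 3 = 14.
§5 applies: 14 + 2 = 16.
Final offense level: 16.
Criminal history: 9 prior points → Category C (7-11).
Level 16 falls in the 16-25 band.
Grid: Level 16-25 × Category C = 300-332 weeks.
Probation check: level 16 > 9 and category C ≤ C → not eligible.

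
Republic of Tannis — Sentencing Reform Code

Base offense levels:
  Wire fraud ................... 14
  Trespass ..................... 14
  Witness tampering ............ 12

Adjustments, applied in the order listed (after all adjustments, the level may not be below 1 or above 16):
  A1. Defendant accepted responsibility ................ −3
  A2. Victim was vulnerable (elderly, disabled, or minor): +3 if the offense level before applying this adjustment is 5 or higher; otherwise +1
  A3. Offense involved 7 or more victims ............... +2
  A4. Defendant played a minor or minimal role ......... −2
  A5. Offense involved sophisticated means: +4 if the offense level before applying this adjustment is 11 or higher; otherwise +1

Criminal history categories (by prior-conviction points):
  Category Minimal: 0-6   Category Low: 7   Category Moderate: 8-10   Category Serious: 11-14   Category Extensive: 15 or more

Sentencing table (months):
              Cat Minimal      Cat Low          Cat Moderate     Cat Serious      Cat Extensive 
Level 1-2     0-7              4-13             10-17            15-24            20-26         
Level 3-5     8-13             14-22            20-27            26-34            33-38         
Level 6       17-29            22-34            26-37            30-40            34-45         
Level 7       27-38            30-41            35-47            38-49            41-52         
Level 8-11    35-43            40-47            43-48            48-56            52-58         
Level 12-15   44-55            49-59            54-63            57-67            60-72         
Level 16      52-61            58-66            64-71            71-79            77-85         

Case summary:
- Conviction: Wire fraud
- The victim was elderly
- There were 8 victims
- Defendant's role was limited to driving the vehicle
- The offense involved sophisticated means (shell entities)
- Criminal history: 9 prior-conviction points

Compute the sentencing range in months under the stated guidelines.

Base offense level for wire fraud: 14.
A1 does not apply.
A2 applies (level before this adjustment is 14 ≥ 5, so +3): 14 + 3 = 17.
A3 applies: 17 + 2 = 19.
A4 applies: 19 − 2 = 17.
A5 applies (level before this adjustment is 17 ≥ 11, so +4): 17 + 4 = 21.
Level 21 exceeds the maximum of 16; capped at 16.
Final offense level: 16.
Criminal history: 9 prior points → Category Moderate (8-10).
Level 16 falls in the 16 band.
Grid: Level 16 × Category Moderate = 64-71 months.

64-71 months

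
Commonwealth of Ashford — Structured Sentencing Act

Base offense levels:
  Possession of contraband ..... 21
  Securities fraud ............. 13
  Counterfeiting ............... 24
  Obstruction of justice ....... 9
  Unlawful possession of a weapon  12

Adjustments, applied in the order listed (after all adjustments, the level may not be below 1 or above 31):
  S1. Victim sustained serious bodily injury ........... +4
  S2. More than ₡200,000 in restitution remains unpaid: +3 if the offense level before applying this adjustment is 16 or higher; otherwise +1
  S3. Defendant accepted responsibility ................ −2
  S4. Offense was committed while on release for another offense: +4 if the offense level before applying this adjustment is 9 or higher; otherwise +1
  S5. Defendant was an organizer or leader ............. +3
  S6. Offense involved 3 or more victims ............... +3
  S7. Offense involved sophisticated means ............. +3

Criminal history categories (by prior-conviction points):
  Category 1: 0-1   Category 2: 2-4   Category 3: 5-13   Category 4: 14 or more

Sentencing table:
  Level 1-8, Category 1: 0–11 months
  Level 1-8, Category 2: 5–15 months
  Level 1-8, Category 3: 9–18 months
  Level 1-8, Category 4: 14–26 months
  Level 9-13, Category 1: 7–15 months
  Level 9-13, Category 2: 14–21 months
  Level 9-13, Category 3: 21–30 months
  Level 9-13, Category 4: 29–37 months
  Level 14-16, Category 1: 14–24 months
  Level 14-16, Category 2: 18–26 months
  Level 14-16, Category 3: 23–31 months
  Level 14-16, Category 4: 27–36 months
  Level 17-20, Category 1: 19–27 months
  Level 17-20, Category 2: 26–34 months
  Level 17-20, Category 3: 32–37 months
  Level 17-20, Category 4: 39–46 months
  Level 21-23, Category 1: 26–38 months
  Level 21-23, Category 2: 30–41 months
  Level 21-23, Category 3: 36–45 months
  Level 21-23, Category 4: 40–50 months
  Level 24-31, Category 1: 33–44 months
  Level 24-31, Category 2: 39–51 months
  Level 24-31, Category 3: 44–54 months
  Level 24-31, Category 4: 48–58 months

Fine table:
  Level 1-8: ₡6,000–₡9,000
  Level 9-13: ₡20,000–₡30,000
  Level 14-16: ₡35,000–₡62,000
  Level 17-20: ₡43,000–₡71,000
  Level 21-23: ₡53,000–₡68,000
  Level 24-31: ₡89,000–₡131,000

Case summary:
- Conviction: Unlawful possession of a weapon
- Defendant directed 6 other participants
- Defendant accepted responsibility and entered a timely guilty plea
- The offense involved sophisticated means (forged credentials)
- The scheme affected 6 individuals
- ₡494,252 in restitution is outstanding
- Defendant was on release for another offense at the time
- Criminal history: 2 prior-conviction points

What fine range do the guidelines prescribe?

Base offense level for unlawful possession of a weapon: 12.
S2 applies (level before this adjustment is 12 < 16, so +1): 12 + 1 = 13.
S3 applies: 13 − 2 = 11.
S4 applies (level before this adjustment is 11 ≥ 9, so +4): 11 + 4 = 15.
S5 applies: 15 + 3 = 18.
S6 applies: 18 + 3 = 21.
S7 applies: 21 + 3 = 24.
Final offense level: 24.
Level 24 falls in the 24-31 band.
Fine table: Level 24-31 → ₡89,000–₡131,000.

₡89,000–₡131,000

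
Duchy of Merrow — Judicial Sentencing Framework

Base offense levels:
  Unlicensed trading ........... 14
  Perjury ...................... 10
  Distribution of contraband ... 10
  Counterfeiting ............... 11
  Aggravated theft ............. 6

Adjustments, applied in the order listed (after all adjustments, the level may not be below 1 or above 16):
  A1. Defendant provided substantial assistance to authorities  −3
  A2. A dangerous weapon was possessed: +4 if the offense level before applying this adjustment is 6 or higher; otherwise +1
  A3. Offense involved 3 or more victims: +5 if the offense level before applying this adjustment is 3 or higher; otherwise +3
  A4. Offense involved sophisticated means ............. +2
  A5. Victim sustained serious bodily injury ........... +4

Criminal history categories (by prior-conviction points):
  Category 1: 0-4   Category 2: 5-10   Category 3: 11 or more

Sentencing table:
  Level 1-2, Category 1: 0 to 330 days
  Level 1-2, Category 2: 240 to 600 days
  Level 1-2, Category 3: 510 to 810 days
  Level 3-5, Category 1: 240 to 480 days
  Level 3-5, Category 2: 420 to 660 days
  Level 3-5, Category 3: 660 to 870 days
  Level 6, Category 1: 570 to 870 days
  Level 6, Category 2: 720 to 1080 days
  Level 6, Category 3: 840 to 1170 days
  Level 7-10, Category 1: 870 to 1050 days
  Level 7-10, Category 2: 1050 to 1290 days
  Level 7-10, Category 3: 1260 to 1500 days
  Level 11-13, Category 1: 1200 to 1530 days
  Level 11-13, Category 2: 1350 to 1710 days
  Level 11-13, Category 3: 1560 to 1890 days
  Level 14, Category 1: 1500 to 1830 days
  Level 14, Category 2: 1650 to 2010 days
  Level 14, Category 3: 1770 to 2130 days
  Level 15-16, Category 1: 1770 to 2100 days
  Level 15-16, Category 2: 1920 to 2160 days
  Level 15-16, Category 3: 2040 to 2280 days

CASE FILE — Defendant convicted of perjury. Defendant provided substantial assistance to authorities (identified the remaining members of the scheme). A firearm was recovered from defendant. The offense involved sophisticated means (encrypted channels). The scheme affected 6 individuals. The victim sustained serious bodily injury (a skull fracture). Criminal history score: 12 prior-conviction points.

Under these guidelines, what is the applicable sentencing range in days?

Base offense level for perjury: 10.
A1 applies: 10 − 3 = 7.
A2 applies (level before this adjustment is 7 ≥ 6, so +4): 7 + 4 = 11.
A3 applies (level before this adjustment is 11 ≥ 3, so +5): 11 + 5 = 16.
A4 applies: 16 + 2 = 18.
A5 applies: 18 + 4 = 22.
Level 22 exceeds the maximum of 16; capped at 16.
Final offense level: 16.
Criminal history: 12 prior points → Category 3 (11+).
Level 16 falls in the 15-16 band.
Grid: Level 15-16 × Category 3 = 2040-2280 days.

2040-2280 days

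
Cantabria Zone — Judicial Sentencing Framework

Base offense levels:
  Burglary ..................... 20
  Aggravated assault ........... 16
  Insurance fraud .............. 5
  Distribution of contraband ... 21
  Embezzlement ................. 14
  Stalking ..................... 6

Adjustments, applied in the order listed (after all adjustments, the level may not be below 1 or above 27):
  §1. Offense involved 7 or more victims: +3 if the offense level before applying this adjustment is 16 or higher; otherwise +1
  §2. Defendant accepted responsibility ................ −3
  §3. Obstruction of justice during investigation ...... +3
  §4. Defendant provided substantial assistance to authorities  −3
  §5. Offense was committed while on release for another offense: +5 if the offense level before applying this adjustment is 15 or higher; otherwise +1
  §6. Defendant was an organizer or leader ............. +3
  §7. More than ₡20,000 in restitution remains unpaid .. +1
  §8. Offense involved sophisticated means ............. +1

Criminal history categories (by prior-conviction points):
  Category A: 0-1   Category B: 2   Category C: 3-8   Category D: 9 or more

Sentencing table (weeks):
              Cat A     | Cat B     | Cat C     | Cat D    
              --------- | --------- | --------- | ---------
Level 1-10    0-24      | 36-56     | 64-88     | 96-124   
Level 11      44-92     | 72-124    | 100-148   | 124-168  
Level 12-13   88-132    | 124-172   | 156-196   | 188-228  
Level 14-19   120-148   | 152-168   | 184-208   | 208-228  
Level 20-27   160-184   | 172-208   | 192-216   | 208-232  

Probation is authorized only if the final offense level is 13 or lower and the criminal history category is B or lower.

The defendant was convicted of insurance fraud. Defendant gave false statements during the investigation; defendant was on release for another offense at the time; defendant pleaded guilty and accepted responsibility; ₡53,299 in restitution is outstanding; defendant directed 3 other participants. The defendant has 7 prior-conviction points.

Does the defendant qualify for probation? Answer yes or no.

No

Base offense level for insurance fraud: 5.
§1 does not apply.
§2 applies: 5 − 3 = 2.
§3 applies: 2 + 3 = 5.
§5 applies (level before this adjustment is 5 < 15, so +1): 5 + 1 = 6.
§6 applies: 6 + 3 = 9.
§7 applies: 9 + 1 = 10.
Final offense level: 10.
Criminal history: 7 prior points → Category C (3-8).
Level 10 falls in the 1-10 band.
Grid: Level 1-10 × Category C = 64-88 weeks.
Probation check: level 10 ≤ 13 and category C > B → not eligible.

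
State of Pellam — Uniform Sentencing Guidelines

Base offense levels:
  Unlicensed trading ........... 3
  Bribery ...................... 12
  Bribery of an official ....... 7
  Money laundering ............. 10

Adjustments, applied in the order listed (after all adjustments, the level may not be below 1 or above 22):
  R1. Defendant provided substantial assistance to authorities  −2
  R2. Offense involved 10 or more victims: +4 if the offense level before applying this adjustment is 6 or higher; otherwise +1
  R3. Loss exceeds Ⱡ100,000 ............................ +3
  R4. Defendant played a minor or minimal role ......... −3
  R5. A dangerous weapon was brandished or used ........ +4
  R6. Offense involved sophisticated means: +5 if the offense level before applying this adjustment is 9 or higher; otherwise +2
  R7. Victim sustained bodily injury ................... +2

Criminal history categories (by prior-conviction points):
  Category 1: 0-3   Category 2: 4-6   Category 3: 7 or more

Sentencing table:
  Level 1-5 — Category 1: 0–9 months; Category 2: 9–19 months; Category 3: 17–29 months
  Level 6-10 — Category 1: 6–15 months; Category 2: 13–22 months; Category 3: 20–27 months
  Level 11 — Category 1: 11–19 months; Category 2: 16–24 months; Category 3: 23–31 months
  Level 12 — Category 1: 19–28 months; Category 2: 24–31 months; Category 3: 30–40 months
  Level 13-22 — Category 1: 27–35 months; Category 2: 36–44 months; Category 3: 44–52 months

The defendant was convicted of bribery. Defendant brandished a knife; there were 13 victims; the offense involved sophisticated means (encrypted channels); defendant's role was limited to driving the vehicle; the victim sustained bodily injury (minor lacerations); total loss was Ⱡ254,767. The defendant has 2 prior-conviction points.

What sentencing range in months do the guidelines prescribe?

Base offense level for bribery: 12.
R1 does not apply.
R2 applies (level before this adjustment is 12 ≥ 6, so +4): 12 + 4 = 16.
R3 applies: 16 + 3 = 19.
R4 applies: 19 − 3 = 16.
R5 applies: 16 + 4 = 20.
R6 applies (level before this adjustment is 20 ≥ 9, so +5): 20 + 5 = 25.
R7 applies: 25 + 2 = 27.
Level 27 exceeds the maximum of 22; capped at 22.
Final offense level: 22.
Criminal history: 2 prior points → Category 1 (0-3).
Level 22 falls in the 13-22 band.
Grid: Level 13-22 × Category 1 = 27-35 months.

27-35 months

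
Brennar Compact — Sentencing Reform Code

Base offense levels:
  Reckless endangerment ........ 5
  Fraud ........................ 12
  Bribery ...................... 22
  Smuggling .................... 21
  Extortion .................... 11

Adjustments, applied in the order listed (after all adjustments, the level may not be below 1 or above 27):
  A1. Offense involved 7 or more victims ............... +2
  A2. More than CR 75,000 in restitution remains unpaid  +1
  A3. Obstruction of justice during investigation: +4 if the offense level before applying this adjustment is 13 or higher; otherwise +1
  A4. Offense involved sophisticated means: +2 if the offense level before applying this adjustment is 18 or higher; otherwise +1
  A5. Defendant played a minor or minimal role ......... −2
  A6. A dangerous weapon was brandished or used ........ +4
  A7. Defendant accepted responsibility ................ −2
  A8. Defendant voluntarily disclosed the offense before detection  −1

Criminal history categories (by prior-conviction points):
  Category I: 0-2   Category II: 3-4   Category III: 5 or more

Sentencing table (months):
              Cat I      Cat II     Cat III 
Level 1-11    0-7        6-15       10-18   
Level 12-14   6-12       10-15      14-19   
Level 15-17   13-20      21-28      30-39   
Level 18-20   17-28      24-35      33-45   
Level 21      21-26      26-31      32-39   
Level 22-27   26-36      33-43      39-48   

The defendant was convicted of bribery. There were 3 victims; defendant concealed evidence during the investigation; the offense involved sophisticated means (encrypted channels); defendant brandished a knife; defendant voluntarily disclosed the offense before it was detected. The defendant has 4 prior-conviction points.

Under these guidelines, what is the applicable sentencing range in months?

33-43 months

Base offense level for bribery: 22.
A3 applies (level before this adjustment is 22 ≥ 13, so +4): 22 + 4 = 26.
A4 applies (level before this adjustment is 26 ≥ 18, so +2): 26 + 2 = 28.
A5 does not apply.
A6 applies: 28 + 4 = 32.
A8 applies: 32 − 1 = 31.
Level 31 exceeds the maximum of 27; capped at 27.
Final offense level: 27.
Criminal history: 4 prior points → Category II (3-4).
Level 27 falls in the 22-27 band.
Grid: Level 22-27 × Category II = 33-43 months.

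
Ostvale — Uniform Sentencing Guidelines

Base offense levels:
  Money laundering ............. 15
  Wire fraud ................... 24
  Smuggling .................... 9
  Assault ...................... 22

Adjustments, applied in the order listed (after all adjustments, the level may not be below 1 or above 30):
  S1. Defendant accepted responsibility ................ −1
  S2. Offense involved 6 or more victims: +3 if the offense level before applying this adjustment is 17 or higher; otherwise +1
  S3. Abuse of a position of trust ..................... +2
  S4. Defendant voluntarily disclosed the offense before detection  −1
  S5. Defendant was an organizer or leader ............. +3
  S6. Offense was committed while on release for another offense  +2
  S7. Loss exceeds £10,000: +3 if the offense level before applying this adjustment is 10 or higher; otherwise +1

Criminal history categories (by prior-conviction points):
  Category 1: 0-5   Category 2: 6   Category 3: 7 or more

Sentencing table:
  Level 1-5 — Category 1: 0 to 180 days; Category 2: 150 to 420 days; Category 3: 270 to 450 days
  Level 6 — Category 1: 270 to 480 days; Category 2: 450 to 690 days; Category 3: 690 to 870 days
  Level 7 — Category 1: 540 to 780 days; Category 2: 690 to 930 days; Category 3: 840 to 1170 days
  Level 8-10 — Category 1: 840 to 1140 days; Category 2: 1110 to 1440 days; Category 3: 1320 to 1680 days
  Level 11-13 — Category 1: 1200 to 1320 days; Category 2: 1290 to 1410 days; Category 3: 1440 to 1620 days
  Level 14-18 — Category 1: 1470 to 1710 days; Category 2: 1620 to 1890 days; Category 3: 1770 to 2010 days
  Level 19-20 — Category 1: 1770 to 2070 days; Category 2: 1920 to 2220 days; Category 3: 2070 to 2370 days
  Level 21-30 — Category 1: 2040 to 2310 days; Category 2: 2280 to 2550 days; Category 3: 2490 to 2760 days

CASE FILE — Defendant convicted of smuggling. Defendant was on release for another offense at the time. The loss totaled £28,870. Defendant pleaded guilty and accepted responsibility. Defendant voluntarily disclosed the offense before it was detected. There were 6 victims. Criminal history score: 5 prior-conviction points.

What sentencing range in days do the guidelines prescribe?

Base offense level for smuggling: 9.
S1 applies: 9 − 1 = 8.
S2 applies (level before this adjustment is 8 < 17, so +1): 8 + 1 = 9.
S3 does not apply.
S4 applies: 9 − 1 = 8.
S6 applies: 8 + 2 = 10.
S7 applies (level before this adjustment is 10 ≥ 10, so +3): 10 + 3 = 13.
Final offense level: 13.
Criminal history: 5 prior points → Category 1 (0-5).
Level 13 falls in the 11-13 band.
Grid: Level 11-13 × Category 1 = 1200-1320 days.

1200-1320 days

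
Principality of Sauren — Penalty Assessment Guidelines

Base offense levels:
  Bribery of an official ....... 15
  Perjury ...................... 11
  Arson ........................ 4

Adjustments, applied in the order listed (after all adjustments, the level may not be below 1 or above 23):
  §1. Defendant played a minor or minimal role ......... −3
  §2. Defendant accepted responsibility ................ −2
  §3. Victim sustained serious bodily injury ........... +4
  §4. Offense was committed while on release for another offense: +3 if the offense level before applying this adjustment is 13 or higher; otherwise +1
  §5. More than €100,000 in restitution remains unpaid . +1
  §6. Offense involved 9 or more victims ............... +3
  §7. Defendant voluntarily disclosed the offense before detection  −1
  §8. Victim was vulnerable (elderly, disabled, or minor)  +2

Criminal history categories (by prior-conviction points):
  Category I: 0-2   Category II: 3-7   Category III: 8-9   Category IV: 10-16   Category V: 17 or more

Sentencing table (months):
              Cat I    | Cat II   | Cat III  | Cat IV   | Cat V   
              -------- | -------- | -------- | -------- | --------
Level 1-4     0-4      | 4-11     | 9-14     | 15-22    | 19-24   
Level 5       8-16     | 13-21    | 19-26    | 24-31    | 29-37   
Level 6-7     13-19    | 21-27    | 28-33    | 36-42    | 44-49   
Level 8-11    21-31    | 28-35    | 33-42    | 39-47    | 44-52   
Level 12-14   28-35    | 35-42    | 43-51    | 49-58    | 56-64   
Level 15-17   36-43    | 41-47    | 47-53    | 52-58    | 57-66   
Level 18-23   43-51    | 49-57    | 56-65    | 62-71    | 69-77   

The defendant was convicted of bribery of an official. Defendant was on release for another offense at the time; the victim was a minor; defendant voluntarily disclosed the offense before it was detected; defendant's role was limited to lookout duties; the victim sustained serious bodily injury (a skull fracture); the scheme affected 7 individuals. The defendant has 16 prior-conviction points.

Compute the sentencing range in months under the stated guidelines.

Base offense level for bribery of an official: 15.
§1 applies: 15 − 3 = 12.
§2 does not apply.
§3 applies: 12 + 4 = 16.
§4 applies (level before this adjustment is 16 ≥ 13, so +3): 16 + 3 = 19.
§7 applies: 19 − 1 = 18.
§8 applies: 18 + 2 = 20.
Final offense level: 20.
Criminal history: 16 prior points → Category IV (10-16).
Level 20 falls in the 18-23 band.
Grid: Level 18-23 × Category IV = 62-71 months.

62-71 months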